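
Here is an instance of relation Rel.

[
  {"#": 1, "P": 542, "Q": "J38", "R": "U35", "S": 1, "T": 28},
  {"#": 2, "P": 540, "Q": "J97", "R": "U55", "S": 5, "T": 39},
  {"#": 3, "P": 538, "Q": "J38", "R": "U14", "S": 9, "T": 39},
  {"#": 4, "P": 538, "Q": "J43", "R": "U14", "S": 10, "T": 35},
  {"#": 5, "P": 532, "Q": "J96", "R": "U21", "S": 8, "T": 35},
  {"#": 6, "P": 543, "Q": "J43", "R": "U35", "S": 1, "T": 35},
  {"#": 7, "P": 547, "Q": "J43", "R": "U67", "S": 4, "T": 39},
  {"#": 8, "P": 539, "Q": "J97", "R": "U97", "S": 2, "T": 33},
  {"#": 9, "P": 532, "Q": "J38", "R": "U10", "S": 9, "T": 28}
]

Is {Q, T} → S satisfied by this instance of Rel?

(Q=J38, T=28): rows 1, 9 → S takes values {1, 9} — violation
(Q=J97, T=39): row 2 → S = 5 ✓
(Q=J38, T=39): row 3 → S = 9 ✓
(Q=J43, T=35): rows 4, 6 → S takes values {10, 1} — violation
(Q=J96, T=35): row 5 → S = 8 ✓
(Q=J43, T=39): row 7 → S = 4 ✓
(Q=J97, T=33): row 8 → S = 2 ✓
Two rows agree on {Q, T} but differ on S, so {Q, T} → S does not hold.

No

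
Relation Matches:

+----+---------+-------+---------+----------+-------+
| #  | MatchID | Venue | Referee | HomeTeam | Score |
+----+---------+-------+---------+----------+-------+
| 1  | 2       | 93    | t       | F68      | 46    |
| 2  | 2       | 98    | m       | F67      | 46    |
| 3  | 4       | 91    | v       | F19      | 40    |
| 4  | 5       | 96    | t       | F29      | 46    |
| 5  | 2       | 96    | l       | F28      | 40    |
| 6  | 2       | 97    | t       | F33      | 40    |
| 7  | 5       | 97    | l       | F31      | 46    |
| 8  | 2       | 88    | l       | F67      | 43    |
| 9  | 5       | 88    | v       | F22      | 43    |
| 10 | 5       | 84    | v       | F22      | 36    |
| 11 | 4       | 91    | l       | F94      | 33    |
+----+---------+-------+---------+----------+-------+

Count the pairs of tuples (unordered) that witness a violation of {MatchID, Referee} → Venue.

(MatchID=2, Referee=t): violating pairs (1,6) — 1 pair.
(MatchID=2, Referee=l): violating pairs (5,8) — 1 pair.
(MatchID=5, Referee=v): violating pairs (9,10) — 1 pair.

3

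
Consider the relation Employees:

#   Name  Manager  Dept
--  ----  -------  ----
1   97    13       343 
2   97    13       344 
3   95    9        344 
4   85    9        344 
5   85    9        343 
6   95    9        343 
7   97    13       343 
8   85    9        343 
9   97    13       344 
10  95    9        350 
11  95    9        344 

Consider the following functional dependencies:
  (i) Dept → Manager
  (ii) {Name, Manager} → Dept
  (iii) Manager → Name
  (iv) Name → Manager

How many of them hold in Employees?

(i) Dept → Manager: Dept=343: rows 1, 5, 6, 7, 8 → Manager takes values {13, 9} — violation; Dept=344: rows 2, 3, 4, 9, 11 → Manager takes values {13, 9} — violation — fails.
(ii) {Name, Manager} → Dept: (Name=97, Manager=13): rows 1, 2, 7, 9 → Dept takes values {343, 344} — violation; (Name=95, Manager=9): rows 3, 6, 10, 11 → Dept takes values {344, 343, 350} — violation; (Name=85, Manager=9): rows 4, 5, 8 → Dept takes values {344, 343} — violation — fails.
(iii) Manager → Name: Manager=9: rows 3, 4, 5, 6, 8, 10, 11 → Name takes values {95, 85} — violation — fails.
(iv) Name → Manager: every LHS value maps to a single RHS value — holds.
1 of the 4 dependencies holds.

1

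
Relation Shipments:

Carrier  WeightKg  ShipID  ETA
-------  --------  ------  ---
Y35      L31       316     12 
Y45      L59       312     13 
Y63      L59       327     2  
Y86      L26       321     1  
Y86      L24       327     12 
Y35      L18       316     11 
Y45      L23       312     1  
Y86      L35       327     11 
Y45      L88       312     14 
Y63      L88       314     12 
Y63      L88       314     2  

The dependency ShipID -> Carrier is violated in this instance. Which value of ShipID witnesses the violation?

327

ShipID=316: 2 rows → Carrier = Y35, Y35 ✓
ShipID=312: 3 rows → Carrier = Y45, Y45, Y45 ✓
ShipID=327: 3 rows → Carrier takes values {Y63, Y86} — violation
ShipID=321: 1 row → Carrier = Y86 ✓
ShipID=314: 2 rows → Carrier = Y63, Y63 ✓
The only ShipID value with inconsistent Carrier is ShipID=327.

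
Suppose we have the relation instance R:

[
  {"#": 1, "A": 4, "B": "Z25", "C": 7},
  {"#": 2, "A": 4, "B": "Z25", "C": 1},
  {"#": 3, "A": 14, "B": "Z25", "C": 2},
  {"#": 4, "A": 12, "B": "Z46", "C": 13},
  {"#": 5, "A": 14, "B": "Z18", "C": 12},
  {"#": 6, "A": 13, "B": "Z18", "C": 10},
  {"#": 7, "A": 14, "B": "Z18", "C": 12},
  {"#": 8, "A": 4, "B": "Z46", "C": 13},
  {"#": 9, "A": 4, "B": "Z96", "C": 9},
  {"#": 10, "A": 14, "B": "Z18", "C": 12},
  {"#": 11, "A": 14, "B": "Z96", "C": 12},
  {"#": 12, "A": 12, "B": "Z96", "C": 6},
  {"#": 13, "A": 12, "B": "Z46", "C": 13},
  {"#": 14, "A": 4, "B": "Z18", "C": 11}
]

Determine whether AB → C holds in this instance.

(A=4, B=Z25): rows 1, 2 → C takes values {7, 1} — violation
(A=14, B=Z25): row 3 → C = 2 ✓
(A=12, B=Z46): rows 4, 13 → C = 13, 13 ✓
(A=14, B=Z18): rows 5, 7, 10 → C = 12, 12, 12 ✓
(A=13, B=Z18): row 6 → C = 10 ✓
(A=4, B=Z46): row 8 → C = 13 ✓
(A=4, B=Z96): row 9 → C = 9 ✓
(A=14, B=Z96): row 11 → C = 12 ✓
(A=12, B=Z96): row 12 → C = 6 ✓
(A=4, B=Z18): row 14 → C = 11 ✓
Two rows agree on AB but differ on C, so AB → C does not hold.

No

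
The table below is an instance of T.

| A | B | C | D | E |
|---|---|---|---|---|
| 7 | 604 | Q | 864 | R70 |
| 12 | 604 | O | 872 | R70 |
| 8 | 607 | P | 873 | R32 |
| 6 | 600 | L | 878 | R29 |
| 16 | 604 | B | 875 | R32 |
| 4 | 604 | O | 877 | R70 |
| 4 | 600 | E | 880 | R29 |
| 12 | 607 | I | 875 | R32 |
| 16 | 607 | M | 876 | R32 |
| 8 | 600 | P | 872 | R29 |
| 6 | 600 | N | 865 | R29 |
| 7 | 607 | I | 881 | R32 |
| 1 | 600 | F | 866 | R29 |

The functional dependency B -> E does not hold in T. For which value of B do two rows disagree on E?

B=604: 4 rows → E takes values {R70, R32} — violation
B=607: 4 rows → E = R32, R32, R32, R32 ✓
B=600: 5 rows → E = R29, R29, R29, R29, R29 ✓
The only B value with inconsistent E is B=604.

604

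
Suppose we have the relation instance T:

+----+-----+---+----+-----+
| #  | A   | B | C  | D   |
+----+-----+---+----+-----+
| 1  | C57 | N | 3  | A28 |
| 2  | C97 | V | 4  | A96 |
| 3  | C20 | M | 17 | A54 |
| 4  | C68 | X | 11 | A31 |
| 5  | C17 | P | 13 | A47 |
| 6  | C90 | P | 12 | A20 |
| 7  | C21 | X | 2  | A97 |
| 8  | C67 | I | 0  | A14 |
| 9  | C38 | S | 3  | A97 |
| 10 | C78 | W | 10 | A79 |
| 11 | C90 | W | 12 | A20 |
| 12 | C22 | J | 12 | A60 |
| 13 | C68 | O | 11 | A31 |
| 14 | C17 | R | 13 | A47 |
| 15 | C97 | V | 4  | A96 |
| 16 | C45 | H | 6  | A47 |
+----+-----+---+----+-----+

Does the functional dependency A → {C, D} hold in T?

A=C57: row 1 → {C,D} = (3, A28) ✓
A=C97: rows 2, 15 → {C,D} = (4, A96), (4, A96) ✓
A=C20: row 3 → {C,D} = (17, A54) ✓
A=C68: rows 4, 13 → {C,D} = (11, A31), (11, A31) ✓
A=C17: rows 5, 14 → {C,D} = (13, A47), (13, A47) ✓
A=C90: rows 6, 11 → {C,D} = (12, A20), (12, A20) ✓
A=C21: row 7 → {C,D} = (2, A97) ✓
A=C67: row 8 → {C,D} = (0, A14) ✓
A=C38: row 9 → {C,D} = (3, A97) ✓
A=C78: row 10 → {C,D} = (10, A79) ✓
A=C22: row 12 → {C,D} = (12, A60) ✓
A=C45: row 16 → {C,D} = (6, A47) ✓
Every A value is associated with a single {C, D} value, so A → {C, D} holds.

Yes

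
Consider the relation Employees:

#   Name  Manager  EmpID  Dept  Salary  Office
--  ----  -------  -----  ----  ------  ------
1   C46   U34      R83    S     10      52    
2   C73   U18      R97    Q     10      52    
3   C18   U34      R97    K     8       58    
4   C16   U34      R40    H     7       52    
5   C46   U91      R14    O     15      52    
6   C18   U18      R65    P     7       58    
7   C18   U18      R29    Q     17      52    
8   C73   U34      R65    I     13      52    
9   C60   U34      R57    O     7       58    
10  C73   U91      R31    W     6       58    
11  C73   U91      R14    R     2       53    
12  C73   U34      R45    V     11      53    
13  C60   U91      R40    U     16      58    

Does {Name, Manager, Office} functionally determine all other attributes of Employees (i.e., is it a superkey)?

Yes

All 13 rows have distinct {Name, Manager, Office} values, so {Name, Manager, Office} → (all attributes) holds and {Name, Manager, Office} is a superkey.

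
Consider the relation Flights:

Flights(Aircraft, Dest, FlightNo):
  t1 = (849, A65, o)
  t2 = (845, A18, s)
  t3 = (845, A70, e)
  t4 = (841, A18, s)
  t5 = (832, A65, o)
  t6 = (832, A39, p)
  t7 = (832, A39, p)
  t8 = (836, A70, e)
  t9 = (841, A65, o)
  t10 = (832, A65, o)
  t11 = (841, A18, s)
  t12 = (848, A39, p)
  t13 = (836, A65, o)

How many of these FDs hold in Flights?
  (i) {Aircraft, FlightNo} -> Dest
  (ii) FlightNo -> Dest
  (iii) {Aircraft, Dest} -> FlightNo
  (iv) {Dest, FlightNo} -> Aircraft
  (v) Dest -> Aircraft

(i) {Aircraft, FlightNo} -> Dest: every LHS value maps to a single RHS value — holds.
(ii) FlightNo -> Dest: every LHS value maps to a single RHS value — holds.
(iii) {Aircraft, Dest} -> FlightNo: every LHS value maps to a single RHS value — holds.
(iv) {Dest, FlightNo} -> Aircraft: (Dest=A65, FlightNo=o): rows 1, 5, 9, 10, 13 → Aircraft takes values {849, 832, 841, 836} — violation; (Dest=A18, FlightNo=s): rows 2, 4, 11 → Aircraft takes values {845, 841} — violation; (Dest=A70, FlightNo=e): rows 3, 8 → Aircraft takes values {845, 836} — violation; (Dest=A39, FlightNo=p): rows 6, 7, 12 → Aircraft takes values {832, 848} — violation — fails.
(v) Dest -> Aircraft: Dest=A65: rows 1, 5, 9, 10, 13 → Aircraft takes values {849, 832, 841, 836} — violation; Dest=A18: rows 2, 4, 11 → Aircraft takes values {845, 841} — violation; Dest=A70: rows 3, 8 → Aircraft takes values {845, 836} — violation; Dest=A39: rows 6, 7, 12 → Aircraft takes values {832, 848} — violation — fails.
3 of the 5 dependencies hold.

3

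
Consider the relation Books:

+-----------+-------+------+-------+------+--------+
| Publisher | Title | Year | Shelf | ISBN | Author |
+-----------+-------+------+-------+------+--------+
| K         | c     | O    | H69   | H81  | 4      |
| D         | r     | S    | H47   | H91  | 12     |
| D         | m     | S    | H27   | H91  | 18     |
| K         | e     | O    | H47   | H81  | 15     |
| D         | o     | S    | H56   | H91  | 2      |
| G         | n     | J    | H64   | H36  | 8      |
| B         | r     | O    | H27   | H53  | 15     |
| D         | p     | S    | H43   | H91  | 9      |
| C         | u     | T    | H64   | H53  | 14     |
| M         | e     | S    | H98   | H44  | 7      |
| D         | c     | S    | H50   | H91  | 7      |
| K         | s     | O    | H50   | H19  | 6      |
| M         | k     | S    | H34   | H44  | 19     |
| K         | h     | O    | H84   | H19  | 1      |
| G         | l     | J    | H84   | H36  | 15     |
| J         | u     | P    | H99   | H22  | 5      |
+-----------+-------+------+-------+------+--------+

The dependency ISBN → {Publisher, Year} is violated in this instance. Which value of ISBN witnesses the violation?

H53

ISBN=H81: 2 rows → {Publisher,Year} = (K, O), (K, O) ✓
ISBN=H91: 5 rows → {Publisher,Year} = (D, S), (D, S), (D, S), (D, S), (D, S) ✓
ISBN=H36: 2 rows → {Publisher,Year} = (G, J), (G, J) ✓
ISBN=H53: 2 rows → {Publisher,Year} takes values {(B, O), (C, T)} — violation
ISBN=H44: 2 rows → {Publisher,Year} = (M, S), (M, S) ✓
ISBN=H19: 2 rows → {Publisher,Year} = (K, O), (K, O) ✓
ISBN=H22: 1 row → {Publisher,Year} = (J, P) ✓
The only ISBN value with inconsistent RHS is ISBN=H53.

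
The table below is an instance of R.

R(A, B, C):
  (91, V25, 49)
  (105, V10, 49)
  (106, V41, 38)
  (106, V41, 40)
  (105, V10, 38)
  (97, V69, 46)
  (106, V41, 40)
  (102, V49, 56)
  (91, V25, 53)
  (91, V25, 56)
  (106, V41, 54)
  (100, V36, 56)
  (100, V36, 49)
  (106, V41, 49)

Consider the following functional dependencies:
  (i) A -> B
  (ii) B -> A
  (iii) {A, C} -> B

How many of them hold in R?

(i) A -> B: every LHS value maps to a single RHS value — holds.
(ii) B -> A: every LHS value maps to a single RHS value — holds.
(iii) {A, C} -> B: every LHS value maps to a single RHS value — holds.
3 of the 3 dependencies hold.

3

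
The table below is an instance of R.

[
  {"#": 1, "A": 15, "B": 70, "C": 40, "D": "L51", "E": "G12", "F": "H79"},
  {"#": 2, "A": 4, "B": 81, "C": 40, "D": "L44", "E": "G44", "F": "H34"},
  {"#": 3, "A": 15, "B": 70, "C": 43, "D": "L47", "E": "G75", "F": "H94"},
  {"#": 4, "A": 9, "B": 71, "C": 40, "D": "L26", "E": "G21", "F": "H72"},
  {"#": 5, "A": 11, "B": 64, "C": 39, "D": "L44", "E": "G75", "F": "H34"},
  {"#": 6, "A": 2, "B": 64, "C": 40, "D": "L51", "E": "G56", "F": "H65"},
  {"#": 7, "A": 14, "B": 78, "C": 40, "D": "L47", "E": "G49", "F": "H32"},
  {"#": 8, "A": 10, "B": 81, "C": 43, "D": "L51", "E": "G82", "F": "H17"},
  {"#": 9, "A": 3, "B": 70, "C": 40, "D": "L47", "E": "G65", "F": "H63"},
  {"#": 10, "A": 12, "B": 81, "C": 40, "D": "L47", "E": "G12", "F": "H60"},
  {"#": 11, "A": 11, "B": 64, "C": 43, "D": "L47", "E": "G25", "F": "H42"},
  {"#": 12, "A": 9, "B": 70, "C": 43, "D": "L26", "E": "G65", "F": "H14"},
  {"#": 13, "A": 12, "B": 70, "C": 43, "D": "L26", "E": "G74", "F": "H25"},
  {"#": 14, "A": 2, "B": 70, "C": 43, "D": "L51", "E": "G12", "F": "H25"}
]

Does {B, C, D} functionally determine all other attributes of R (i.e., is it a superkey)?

Rows 12 and 13 have the same {B, C, D} value (B=70, C=43, D=L26) but are distinct tuples, so {B, C, D} does not determine every attribute — not a superkey.

No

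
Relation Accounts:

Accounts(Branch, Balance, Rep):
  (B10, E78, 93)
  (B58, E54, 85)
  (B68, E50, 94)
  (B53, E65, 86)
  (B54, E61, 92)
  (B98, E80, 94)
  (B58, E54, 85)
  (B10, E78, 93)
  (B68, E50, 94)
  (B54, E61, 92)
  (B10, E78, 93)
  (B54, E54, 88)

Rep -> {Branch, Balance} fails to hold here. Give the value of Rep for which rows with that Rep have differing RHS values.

Rep=93: 3 rows → {Branch,Balance} = (B10, E78), (B10, E78), (B10, E78) ✓
Rep=85: 2 rows → {Branch,Balance} = (B58, E54), (B58, E54) ✓
Rep=94: 3 rows → {Branch,Balance} takes values {(B68, E50), (B98, E80)} — violation
Rep=86: 1 row → {Branch,Balance} = (B53, E65) ✓
Rep=92: 2 rows → {Branch,Balance} = (B54, E61), (B54, E61) ✓
Rep=88: 1 row → {Branch,Balance} = (B54, E54) ✓
The only Rep value with inconsistent RHS is Rep=94.

94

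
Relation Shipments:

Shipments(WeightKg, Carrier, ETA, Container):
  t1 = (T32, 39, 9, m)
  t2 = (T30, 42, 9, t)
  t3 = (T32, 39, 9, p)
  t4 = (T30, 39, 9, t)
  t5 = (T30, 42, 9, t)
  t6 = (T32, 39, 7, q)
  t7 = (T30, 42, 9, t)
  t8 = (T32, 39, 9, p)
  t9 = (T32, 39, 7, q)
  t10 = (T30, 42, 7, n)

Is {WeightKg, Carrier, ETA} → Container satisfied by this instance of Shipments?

No

(WeightKg=T32, Carrier=39, ETA=9): rows 1, 3, 8 → Container takes values {m, p} — violation
(WeightKg=T30, Carrier=42, ETA=9): rows 2, 5, 7 → Container = t, t, t ✓
(WeightKg=T30, Carrier=39, ETA=9): row 4 → Container = t ✓
(WeightKg=T32, Carrier=39, ETA=7): rows 6, 9 → Container = q, q ✓
(WeightKg=T30, Carrier=42, ETA=7): row 10 → Container = n ✓
Two rows agree on {WeightKg, Carrier, ETA} but differ on Container, so {WeightKg, Carrier, ETA} → Container does not hold.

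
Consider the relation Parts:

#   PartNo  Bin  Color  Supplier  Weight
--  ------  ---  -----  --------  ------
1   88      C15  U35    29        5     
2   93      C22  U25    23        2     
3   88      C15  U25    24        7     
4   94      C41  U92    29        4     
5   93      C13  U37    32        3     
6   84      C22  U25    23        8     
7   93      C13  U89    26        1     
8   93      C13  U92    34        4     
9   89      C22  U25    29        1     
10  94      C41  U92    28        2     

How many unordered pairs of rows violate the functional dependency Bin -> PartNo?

Bin=C15: all 2 rows agree on PartNo — 0 pairs.
Bin=C22: violating pairs (2,6), (2,9), (6,9) — 3 pairs.
Bin=C41: all 2 rows agree on PartNo — 0 pairs.
Bin=C13: all 3 rows agree on PartNo — 0 pairs.

3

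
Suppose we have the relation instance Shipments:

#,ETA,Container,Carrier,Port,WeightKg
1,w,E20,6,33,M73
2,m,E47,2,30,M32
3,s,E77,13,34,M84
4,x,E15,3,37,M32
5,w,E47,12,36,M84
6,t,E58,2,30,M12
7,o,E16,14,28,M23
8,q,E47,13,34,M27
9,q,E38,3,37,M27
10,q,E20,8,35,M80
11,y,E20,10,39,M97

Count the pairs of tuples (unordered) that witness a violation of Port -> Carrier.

Port=30: all 2 rows agree on Carrier — 0 pairs.
Port=34: all 2 rows agree on Carrier — 0 pairs.
Port=37: all 2 rows agree on Carrier — 0 pairs.

0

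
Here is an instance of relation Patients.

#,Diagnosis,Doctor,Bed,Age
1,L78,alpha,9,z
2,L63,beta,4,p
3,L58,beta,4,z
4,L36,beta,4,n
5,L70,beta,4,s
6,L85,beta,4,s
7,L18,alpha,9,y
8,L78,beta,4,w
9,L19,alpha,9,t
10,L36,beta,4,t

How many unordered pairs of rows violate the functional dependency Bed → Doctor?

Bed=9: all 3 rows agree on Doctor — 0 pairs.
Bed=4: all 7 rows agree on Doctor — 0 pairs.

0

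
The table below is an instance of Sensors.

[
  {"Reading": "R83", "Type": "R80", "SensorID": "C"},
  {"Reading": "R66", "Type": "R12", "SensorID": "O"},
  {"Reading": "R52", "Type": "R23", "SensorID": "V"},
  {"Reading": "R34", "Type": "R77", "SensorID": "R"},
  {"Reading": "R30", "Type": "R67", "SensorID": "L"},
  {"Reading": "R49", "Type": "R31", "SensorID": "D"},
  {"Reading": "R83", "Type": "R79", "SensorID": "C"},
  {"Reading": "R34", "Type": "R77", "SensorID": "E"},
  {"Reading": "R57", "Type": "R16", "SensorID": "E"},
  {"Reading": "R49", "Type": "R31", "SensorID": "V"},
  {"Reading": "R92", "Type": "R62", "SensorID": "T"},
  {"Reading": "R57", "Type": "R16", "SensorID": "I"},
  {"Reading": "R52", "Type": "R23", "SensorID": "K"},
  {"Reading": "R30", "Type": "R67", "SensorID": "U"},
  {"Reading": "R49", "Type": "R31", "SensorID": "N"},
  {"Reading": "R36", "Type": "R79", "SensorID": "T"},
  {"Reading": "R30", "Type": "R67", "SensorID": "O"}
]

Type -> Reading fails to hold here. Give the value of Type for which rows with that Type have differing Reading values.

Type=R80: 1 row → Reading = R83 ✓
Type=R12: 1 row → Reading = R66 ✓
Type=R23: 2 rows → Reading = R52, R52 ✓
Type=R77: 2 rows → Reading = R34, R34 ✓
Type=R67: 3 rows → Reading = R30, R30, R30 ✓
Type=R31: 3 rows → Reading = R49, R49, R49 ✓
Type=R79: 2 rows → Reading takes values {R83, R36} — violation
Type=R16: 2 rows → Reading = R57, R57 ✓
Type=R62: 1 row → Reading = R92 ✓
The only Type value with inconsistent Reading is Type=R79.

R79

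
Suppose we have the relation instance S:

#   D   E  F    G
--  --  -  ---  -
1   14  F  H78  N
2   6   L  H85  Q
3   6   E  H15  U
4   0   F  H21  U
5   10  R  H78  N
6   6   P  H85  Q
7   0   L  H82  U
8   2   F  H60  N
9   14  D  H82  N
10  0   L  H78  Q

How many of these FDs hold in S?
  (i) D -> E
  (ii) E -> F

(i) D -> E: D=14: rows 1, 9 → E takes values {F, D} — violation; D=6: rows 2, 3, 6 → E takes values {L, E, P} — violation; D=0: rows 4, 7, 10 → E takes values {F, L} — violation — fails.
(ii) E -> F: E=F: rows 1, 4, 8 → F takes values {H78, H21, H60} — violation; E=L: rows 2, 7, 10 → F takes values {H85, H82, H78} — violation — fails.
None of the 2 dependencies hold.

0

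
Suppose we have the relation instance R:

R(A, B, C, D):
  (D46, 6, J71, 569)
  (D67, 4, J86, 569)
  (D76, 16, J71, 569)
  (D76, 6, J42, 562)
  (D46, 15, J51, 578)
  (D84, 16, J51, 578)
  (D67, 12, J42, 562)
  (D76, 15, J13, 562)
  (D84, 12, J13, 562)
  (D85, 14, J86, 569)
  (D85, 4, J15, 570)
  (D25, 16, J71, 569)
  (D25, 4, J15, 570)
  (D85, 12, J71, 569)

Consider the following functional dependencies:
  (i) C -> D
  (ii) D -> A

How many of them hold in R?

1

(i) C -> D: every LHS value maps to a single RHS value — holds.
(ii) D -> A: D=569: 6 rows → A takes values {D46, D67, D76, D85, D25} — violation; D=562: 4 rows → A takes values {D76, D67, D84} — violation; D=578: 2 rows → A takes values {D46, D84} — violation; D=570: 2 rows → A takes values {D85, D25} — violation — fails.
1 of the 2 dependencies holds.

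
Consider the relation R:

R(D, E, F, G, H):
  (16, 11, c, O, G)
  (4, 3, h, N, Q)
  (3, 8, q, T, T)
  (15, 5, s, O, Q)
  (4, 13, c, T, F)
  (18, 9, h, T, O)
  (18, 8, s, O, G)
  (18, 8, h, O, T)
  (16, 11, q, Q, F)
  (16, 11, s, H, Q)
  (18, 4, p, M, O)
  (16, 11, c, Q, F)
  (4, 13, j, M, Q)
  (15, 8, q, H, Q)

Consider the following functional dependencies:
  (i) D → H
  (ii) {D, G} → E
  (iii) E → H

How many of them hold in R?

(i) D → H: D=16: 4 rows → H takes values {G, F, Q} — violation; D=4: 3 rows → H takes values {Q, F} — violation; D=18: 4 rows → H takes values {O, G, T} — violation — fails.
(ii) {D, G} → E: every LHS value maps to a single RHS value — holds.
(iii) E → H: E=11: 4 rows → H takes values {G, F, Q} — violation; E=8: 4 rows → H takes values {T, G, Q} — violation; E=13: 2 rows → H takes values {F, Q} — violation — fails.
1 of the 3 dependencies holds.

1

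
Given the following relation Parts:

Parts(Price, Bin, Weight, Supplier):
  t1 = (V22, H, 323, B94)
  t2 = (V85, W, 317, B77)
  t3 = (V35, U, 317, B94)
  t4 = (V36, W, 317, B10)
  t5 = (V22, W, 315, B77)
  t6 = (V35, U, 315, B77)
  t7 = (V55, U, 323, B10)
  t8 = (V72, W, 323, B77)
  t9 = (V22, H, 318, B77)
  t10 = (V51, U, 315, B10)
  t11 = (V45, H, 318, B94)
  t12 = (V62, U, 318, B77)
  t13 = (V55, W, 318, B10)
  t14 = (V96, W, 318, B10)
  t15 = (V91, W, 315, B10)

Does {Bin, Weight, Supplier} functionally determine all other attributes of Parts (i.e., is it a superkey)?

Rows 13 and 14 have the same {Bin, Weight, Supplier} value (Bin=W, Weight=318, Supplier=B10) but are distinct tuples, so {Bin, Weight, Supplier} does not determine every attribute — not a superkey.

No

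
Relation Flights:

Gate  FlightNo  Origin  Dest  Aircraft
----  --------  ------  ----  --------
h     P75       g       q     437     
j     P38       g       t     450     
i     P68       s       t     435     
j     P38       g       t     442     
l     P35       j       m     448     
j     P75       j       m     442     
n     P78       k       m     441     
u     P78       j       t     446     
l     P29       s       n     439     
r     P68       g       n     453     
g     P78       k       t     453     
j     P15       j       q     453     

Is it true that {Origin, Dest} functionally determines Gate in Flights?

No

(Origin=g, Dest=q): 1 row → Gate = h ✓
(Origin=g, Dest=t): 2 rows → Gate = j, j ✓
(Origin=s, Dest=t): 1 row → Gate = i ✓
(Origin=j, Dest=m): 2 rows → Gate takes values {l, j} — violation
(Origin=k, Dest=m): 1 row → Gate = n ✓
(Origin=j, Dest=t): 1 row → Gate = u ✓
(Origin=s, Dest=n): 1 row → Gate = l ✓
(Origin=g, Dest=n): 1 row → Gate = r ✓
(Origin=k, Dest=t): 1 row → Gate = g ✓
(Origin=j, Dest=q): 1 row → Gate = j ✓
Two rows agree on {Origin, Dest} but differ on Gate, so {Origin, Dest} → Gate does not hold.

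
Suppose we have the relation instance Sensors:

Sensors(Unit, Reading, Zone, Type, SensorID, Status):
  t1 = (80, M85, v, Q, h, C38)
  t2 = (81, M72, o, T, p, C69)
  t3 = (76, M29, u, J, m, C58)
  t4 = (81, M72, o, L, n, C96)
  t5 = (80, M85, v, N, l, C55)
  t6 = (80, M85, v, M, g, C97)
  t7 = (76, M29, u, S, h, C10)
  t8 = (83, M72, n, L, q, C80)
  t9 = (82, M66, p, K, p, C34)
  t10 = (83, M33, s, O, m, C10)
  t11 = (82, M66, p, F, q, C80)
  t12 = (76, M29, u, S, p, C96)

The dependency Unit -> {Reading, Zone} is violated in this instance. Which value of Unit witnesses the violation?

Unit=80: rows 1, 5, 6 → {Reading,Zone} = (M85, v), (M85, v), (M85, v) ✓
Unit=81: rows 2, 4 → {Reading,Zone} = (M72, o), (M72, o) ✓
Unit=76: rows 3, 7, 12 → {Reading,Zone} = (M29, u), (M29, u), (M29, u) ✓
Unit=83: rows 8, 10 → {Reading,Zone} takes values {(M72, n), (M33, s)} — violation
Unit=82: rows 9, 11 → {Reading,Zone} = (M66, p), (M66, p) ✓
The only Unit value with inconsistent RHS is Unit=83.

83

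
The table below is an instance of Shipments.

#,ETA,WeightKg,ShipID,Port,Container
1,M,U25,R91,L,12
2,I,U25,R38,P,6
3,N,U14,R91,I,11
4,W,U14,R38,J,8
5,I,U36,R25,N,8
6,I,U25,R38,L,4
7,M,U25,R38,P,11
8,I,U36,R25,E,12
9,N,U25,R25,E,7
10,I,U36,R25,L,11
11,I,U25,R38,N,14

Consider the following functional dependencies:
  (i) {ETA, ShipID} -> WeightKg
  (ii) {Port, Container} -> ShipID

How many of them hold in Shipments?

2

(i) {ETA, ShipID} -> WeightKg: every LHS value maps to a single RHS value — holds.
(ii) {Port, Container} -> ShipID: every LHS value maps to a single RHS value — holds.
2 of the 2 dependencies hold.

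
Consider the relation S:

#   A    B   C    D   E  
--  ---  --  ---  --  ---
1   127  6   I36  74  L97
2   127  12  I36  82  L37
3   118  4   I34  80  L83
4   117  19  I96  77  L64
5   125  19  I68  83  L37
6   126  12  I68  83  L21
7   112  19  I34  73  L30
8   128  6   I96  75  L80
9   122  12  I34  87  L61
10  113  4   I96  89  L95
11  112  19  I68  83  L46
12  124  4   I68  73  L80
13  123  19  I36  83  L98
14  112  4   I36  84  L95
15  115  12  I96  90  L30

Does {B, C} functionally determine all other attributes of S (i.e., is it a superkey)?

Rows 5 and 11 have the same {B, C} value (B=19, C=I68) but are distinct tuples, so {B, C} does not determine every attribute — not a superkey.

No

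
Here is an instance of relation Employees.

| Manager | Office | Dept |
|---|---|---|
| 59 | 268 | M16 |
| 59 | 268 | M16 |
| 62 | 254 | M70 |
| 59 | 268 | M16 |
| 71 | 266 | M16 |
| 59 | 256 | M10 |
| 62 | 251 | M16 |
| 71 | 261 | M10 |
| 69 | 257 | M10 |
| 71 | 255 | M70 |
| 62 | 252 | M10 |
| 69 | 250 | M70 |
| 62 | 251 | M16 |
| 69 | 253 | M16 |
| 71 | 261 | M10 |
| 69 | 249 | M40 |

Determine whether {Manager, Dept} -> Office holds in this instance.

(Manager=59, Dept=M16): 3 rows → Office = 268, 268, 268 ✓
(Manager=62, Dept=M70): 1 row → Office = 254 ✓
(Manager=71, Dept=M16): 1 row → Office = 266 ✓
(Manager=59, Dept=M10): 1 row → Office = 256 ✓
(Manager=62, Dept=M16): 2 rows → Office = 251, 251 ✓
(Manager=71, Dept=M10): 2 rows → Office = 261, 261 ✓
(Manager=69, Dept=M10): 1 row → Office = 257 ✓
(Manager=71, Dept=M70): 1 row → Office = 255 ✓
(Manager=62, Dept=M10): 1 row → Office = 252 ✓
(Manager=69, Dept=M70): 1 row → Office = 250 ✓
(Manager=69, Dept=M16): 1 row → Office = 253 ✓
(Manager=69, Dept=M40): 1 row → Office = 249 ✓
Every {Manager, Dept} value is associated with a single Office value, so {Manager, Dept} -> Office holds.

Yes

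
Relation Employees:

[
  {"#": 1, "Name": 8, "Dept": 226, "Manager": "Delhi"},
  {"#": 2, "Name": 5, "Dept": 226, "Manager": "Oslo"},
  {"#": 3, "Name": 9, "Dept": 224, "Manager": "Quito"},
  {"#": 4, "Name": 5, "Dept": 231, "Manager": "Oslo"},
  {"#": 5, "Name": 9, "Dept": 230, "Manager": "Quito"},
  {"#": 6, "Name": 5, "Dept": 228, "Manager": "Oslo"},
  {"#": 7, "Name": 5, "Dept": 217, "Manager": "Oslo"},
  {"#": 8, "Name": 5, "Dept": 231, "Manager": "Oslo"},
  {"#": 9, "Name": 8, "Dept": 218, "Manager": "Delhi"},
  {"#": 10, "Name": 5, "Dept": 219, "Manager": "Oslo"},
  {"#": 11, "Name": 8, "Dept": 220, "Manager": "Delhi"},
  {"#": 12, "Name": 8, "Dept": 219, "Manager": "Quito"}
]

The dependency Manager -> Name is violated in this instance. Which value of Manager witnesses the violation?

Quito

Manager=Delhi: rows 1, 9, 11 → Name = 8, 8, 8 ✓
Manager=Oslo: rows 2, 4, 6, 7, 8, 10 → Name = 5, 5, 5, 5, 5, 5 ✓
Manager=Quito: rows 3, 5, 12 → Name takes values {9, 8} — violation
The only Manager value with inconsistent Name is Manager=Quito.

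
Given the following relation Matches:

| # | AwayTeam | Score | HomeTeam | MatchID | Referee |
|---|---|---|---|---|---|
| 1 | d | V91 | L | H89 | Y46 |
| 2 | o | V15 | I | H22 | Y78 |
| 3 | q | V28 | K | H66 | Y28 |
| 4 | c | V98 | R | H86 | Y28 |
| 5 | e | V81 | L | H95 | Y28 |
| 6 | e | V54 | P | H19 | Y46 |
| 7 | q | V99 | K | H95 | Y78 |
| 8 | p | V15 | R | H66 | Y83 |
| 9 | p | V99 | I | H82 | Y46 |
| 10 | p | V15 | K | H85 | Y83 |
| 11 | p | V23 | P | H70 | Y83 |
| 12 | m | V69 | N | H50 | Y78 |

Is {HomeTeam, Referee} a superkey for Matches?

Yes

All 12 rows have distinct {HomeTeam, Referee} values, so {HomeTeam, Referee} → (all attributes) holds and {HomeTeam, Referee} is a superkey.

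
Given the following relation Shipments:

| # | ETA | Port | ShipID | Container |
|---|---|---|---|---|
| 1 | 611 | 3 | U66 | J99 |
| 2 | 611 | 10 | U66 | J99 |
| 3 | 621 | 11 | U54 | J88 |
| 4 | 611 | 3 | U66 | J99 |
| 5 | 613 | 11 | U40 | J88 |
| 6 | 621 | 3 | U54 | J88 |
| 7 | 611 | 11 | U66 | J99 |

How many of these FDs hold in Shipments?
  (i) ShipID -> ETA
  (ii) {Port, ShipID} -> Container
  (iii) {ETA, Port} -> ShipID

3

(i) ShipID -> ETA: every LHS value maps to a single RHS value — holds.
(ii) {Port, ShipID} -> Container: every LHS value maps to a single RHS value — holds.
(iii) {ETA, Port} -> ShipID: every LHS value maps to a single RHS value — holds.
3 of the 3 dependencies hold.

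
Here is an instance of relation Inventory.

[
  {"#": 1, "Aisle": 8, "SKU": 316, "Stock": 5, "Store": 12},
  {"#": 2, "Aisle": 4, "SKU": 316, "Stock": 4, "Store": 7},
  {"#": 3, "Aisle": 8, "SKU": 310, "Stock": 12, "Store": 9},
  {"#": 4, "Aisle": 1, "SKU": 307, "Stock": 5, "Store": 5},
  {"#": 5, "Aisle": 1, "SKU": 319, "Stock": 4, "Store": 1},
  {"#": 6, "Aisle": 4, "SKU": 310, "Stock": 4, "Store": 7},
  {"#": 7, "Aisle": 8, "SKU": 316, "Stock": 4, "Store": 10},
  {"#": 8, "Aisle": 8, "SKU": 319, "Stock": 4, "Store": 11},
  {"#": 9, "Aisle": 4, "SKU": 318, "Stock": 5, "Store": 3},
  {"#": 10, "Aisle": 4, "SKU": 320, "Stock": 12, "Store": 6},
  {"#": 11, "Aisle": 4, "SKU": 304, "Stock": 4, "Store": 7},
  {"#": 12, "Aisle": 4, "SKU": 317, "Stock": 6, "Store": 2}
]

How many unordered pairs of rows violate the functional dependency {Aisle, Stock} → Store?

(Aisle=4, Stock=4): all 3 rows agree on Store — 0 pairs.
(Aisle=8, Stock=4): violating pairs (7,8) — 1 pair.

1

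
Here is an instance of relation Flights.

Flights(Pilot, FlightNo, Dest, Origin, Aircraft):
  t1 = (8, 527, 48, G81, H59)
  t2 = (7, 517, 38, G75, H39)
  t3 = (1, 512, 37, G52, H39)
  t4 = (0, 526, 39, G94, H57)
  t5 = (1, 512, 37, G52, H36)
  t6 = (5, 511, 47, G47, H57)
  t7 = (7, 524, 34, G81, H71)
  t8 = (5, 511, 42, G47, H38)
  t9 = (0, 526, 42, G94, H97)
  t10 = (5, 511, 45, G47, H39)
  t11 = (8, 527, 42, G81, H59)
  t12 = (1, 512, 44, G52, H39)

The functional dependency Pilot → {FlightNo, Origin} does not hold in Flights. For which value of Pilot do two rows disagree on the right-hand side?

7

Pilot=8: rows 1, 11 → {FlightNo,Origin} = (527, G81), (527, G81) ✓
Pilot=7: rows 2, 7 → {FlightNo,Origin} takes values {(517, G75), (524, G81)} — violation
Pilot=1: rows 3, 5, 12 → {FlightNo,Origin} = (512, G52), (512, G52), (512, G52) ✓
Pilot=0: rows 4, 9 → {FlightNo,Origin} = (526, G94), (526, G94) ✓
Pilot=5: rows 6, 8, 10 → {FlightNo,Origin} = (511, G47), (511, G47), (511, G47) ✓
The only Pilot value with inconsistent RHS is Pilot=7.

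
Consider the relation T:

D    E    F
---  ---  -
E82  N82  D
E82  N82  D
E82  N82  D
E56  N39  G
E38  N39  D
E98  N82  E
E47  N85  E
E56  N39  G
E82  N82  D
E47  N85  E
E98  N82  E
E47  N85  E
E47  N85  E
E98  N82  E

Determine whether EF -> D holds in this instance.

(E=N82, F=D): 4 rows → D = E82, E82, E82, E82 ✓
(E=N39, F=G): 2 rows → D = E56, E56 ✓
(E=N39, F=D): 1 row → D = E38 ✓
(E=N82, F=E): 3 rows → D = E98, E98, E98 ✓
(E=N85, F=E): 4 rows → D = E47, E47, E47, E47 ✓
Every EF value is associated with a single D value, so EF -> D holds.

Yes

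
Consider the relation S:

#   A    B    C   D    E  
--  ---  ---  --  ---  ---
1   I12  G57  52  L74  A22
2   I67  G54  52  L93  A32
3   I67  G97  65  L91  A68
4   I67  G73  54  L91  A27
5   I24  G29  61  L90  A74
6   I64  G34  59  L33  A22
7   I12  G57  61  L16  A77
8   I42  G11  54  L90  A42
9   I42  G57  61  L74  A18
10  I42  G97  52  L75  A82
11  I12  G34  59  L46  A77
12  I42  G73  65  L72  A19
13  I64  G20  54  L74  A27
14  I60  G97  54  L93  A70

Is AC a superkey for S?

All 14 rows have distinct AC values, so AC → (all attributes) holds and AC is a superkey.

Yes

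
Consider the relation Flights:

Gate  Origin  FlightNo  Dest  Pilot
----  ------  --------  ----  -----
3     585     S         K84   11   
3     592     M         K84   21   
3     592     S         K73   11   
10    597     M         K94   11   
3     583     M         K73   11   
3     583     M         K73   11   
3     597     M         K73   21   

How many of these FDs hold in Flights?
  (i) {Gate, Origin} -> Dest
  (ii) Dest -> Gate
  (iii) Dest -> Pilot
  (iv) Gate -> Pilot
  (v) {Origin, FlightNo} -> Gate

(i) {Gate, Origin} -> Dest: (Gate=3, Origin=592): 2 rows → Dest takes values {K84, K73} — violation — fails.
(ii) Dest -> Gate: every LHS value maps to a single RHS value — holds.
(iii) Dest -> Pilot: Dest=K84: 2 rows → Pilot takes values {11, 21} — violation; Dest=K73: 4 rows → Pilot takes values {11, 21} — violation — fails.
(iv) Gate -> Pilot: Gate=3: 6 rows → Pilot takes values {11, 21} — violation — fails.
(v) {Origin, FlightNo} -> Gate: (Origin=597, FlightNo=M): 2 rows → Gate takes values {10, 3} — violation — fails.
1 of the 5 dependencies holds.

1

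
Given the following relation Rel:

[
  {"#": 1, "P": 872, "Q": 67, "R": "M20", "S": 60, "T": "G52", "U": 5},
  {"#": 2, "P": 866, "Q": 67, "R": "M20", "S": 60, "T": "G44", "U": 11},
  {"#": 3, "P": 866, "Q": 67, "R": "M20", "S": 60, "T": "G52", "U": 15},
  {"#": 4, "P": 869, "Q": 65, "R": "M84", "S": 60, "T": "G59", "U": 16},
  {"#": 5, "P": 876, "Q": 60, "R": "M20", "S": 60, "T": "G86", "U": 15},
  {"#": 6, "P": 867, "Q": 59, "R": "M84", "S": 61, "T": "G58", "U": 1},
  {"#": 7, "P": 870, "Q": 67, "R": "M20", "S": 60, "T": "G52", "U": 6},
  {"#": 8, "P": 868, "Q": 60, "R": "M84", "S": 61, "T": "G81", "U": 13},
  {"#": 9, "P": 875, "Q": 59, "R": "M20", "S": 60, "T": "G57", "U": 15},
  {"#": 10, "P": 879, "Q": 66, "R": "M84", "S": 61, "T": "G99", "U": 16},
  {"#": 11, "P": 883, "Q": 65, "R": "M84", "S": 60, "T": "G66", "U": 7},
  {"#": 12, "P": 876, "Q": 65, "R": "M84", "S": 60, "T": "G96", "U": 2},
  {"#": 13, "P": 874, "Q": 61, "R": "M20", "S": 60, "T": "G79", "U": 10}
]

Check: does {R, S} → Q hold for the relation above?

No

(R=M20, S=60): rows 1, 2, 3, 5, 7, 9, 13 → Q takes values {67, 60, 59, 61} — violation
(R=M84, S=60): rows 4, 11, 12 → Q = 65, 65, 65 ✓
(R=M84, S=61): rows 6, 8, 10 → Q takes values {59, 60, 66} — violation
Two rows agree on {R, S} but differ on Q, so {R, S} → Q does not hold.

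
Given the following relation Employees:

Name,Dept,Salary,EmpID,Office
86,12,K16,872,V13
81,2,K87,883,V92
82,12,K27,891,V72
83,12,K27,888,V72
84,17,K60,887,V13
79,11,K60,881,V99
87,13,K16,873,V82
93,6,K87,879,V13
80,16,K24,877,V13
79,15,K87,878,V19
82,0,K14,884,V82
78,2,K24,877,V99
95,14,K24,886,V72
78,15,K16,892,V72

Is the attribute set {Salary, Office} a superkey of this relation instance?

No

Two distinct rows share (Salary=K27, Office=V72), so {Salary, Office} does not determine every attribute — not a superkey.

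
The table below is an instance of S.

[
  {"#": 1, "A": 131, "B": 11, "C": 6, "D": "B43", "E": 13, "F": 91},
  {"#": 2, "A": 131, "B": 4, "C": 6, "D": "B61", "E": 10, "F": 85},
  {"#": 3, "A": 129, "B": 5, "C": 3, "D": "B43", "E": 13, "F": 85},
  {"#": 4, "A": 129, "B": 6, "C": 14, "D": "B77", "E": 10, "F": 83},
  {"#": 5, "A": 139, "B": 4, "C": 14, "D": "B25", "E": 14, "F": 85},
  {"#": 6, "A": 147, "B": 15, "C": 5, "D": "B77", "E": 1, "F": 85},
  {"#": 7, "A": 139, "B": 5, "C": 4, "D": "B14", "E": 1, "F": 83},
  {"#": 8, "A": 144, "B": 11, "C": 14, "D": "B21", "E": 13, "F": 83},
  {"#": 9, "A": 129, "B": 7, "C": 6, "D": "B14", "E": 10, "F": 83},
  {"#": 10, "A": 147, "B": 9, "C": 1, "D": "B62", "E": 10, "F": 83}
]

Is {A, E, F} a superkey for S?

No

Rows 4 and 9 have the same {A, E, F} value (A=129, E=10, F=83) but are distinct tuples, so {A, E, F} does not determine every attribute — not a superkey.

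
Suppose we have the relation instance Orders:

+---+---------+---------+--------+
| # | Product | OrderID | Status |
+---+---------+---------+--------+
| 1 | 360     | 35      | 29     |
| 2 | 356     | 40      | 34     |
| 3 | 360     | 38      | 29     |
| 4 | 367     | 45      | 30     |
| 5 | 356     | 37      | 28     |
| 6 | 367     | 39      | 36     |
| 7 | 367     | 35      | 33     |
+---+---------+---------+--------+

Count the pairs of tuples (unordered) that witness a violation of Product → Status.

Product=360: all 2 rows agree on Status — 0 pairs.
Product=356: violating pairs (2,5) — 1 pair.
Product=367: violating pairs (4,6), (4,7), (6,7) — 3 pairs.

4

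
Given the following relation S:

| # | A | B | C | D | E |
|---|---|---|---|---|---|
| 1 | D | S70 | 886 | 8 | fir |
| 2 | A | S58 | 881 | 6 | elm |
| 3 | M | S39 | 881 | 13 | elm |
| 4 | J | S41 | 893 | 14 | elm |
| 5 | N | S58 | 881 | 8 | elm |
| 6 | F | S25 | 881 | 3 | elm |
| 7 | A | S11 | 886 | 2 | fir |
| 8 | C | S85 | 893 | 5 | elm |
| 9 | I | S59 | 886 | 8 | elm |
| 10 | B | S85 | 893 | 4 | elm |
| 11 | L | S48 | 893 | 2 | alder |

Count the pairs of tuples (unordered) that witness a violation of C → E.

5

C=886: violating pairs (1,9), (7,9) — 2 pairs.
C=881: all 4 rows agree on E — 0 pairs.
C=893: violating pairs (4,11), (8,11), (10,11) — 3 pairs.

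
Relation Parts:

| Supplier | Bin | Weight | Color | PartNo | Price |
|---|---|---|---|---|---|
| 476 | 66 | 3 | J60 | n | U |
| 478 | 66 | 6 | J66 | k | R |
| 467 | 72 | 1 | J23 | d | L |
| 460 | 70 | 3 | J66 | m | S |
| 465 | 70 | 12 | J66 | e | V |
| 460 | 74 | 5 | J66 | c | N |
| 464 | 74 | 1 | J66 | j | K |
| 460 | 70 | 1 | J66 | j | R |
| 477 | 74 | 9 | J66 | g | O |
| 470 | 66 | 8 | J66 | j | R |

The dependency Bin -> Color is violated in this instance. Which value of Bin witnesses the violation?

Bin=66: 3 rows → Color takes values {J60, J66} — violation
Bin=72: 1 row → Color = J23 ✓
Bin=70: 3 rows → Color = J66, J66, J66 ✓
Bin=74: 3 rows → Color = J66, J66, J66 ✓
The only Bin value with inconsistent Color is Bin=66.

66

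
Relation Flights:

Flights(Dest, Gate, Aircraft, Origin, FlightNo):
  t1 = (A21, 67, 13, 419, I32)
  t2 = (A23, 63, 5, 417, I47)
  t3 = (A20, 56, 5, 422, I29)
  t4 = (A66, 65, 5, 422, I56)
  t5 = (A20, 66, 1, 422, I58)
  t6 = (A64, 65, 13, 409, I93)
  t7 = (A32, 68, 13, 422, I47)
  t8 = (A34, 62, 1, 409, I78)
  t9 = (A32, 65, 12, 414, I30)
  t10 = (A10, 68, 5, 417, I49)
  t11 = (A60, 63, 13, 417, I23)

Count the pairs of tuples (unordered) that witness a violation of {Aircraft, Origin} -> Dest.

(Aircraft=5, Origin=417): violating pairs (2,10) — 1 pair.
(Aircraft=5, Origin=422): violating pairs (3,4) — 1 pair.

2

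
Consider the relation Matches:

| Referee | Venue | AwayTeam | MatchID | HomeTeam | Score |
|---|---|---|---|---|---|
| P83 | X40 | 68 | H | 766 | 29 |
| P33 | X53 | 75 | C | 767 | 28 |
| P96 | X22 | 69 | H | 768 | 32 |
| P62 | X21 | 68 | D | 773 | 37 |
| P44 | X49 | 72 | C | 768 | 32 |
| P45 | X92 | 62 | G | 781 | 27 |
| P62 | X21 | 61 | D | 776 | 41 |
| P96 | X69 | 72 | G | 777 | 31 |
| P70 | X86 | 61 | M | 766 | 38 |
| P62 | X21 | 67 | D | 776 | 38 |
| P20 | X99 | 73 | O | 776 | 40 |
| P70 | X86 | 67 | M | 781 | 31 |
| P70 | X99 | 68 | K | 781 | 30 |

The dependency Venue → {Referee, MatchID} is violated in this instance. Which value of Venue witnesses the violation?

X99

Venue=X40: 1 row → {Referee,MatchID} = (P83, H) ✓
Venue=X53: 1 row → {Referee,MatchID} = (P33, C) ✓
Venue=X22: 1 row → {Referee,MatchID} = (P96, H) ✓
Venue=X21: 3 rows → {Referee,MatchID} = (P62, D), (P62, D), (P62, D) ✓
Venue=X49: 1 row → {Referee,MatchID} = (P44, C) ✓
Venue=X92: 1 row → {Referee,MatchID} = (P45, G) ✓
Venue=X69: 1 row → {Referee,MatchID} = (P96, G) ✓
Venue=X86: 2 rows → {Referee,MatchID} = (P70, M), (P70, M) ✓
Venue=X99: 2 rows → {Referee,MatchID} takes values {(P20, O), (P70, K)} — violation
The only Venue value with inconsistent RHS is Venue=X99.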